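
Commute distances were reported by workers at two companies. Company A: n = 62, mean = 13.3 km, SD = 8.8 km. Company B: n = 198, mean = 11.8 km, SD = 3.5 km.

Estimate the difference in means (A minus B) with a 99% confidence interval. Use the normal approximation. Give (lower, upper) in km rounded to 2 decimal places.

SE₁ = s₁/√n₁ = 8.8/√62 = 1.1176; SE₂ = 3.5/√198 = 0.2487.
Independent samples, unequal variances: SE_diff = √(SE₁² + SE₂²) = √(1.24902976 + 0.06185169) = 1.1449.
z* = 2.576, so margin of error = 2.576 × 1.1449 = 2.9493.
Difference in means = 13.3 − 11.8 = 1.5000.
1.5000 ± 2.9493 → (-1.45, 4.45).

(-1.45, 4.45)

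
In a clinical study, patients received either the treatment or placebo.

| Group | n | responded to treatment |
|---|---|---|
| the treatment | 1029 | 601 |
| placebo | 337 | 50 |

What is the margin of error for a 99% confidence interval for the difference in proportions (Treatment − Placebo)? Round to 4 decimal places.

Sample proportions: 601/1029 = 0.5841, 50/337 = 0.1484.
Each SE is √(p̂(1−p̂)/n): √(0.5841·0.4159/1029) = 0.01536 and √(0.1484·0.8516/337) = 0.01937.
SE(p̂₁ − p̂₂) = √(SE₁² + SE₂²) = √(0.0002359296 + 0.0003751969) = 0.02472, since the two samples are independent.
At 99% confidence z* = 2.576; margin = 2.576 × 0.02472 = 0.06368.

0.0637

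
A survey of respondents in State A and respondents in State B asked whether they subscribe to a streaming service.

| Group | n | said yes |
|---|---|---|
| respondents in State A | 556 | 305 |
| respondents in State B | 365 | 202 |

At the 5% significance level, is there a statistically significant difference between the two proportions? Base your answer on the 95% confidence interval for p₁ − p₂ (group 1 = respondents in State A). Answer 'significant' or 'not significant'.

Sample proportions: 305/556 = 0.5486, 202/365 = 0.5534.
Each SE is √(p̂(1−p̂)/n): √(0.5486·0.4514/556) = 0.02110 and √(0.5534·0.4466/365) = 0.02602.
SE(p̂₁ − p̂₂) = √(SE₁² + SE₂²) = √(0.00044521 + 0.0006770404) = 0.03350, since the two samples are independent.
At 95% confidence z* = 1.960; margin = 1.960 × 0.03350 = 0.06566.
The difference is 0.5486 − 0.5534 = -0.0048, so the interval is -0.0048 ± 0.06566 = (-0.07046, 0.06086).
The interval (-0.07046, 0.06086) contains 0, so the difference is not significant.

not significant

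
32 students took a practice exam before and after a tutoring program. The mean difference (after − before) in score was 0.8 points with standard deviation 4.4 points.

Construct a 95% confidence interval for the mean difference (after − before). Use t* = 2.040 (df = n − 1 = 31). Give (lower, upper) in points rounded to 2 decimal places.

(-0.79, 2.39)

Paired design: SE = s_d/√n = 4.4/√32 = 0.7778.
t* = 2.040; margin of error = 2.040 × 0.7778 = 1.5867.
0.8 ± 1.5867 → (-0.79, 2.39).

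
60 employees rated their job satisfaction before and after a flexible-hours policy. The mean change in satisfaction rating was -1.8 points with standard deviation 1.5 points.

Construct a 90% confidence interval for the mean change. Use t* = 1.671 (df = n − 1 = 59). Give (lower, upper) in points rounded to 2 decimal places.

This is a matched-pairs design, so SE = s_d/√n = 1.5/√60 = 0.1936.
Margin = 1.671 × 0.1936 = 0.3235; the interval is -1.8 ± 0.3235 = (-2.12, -1.48).

(-2.12, -1.48)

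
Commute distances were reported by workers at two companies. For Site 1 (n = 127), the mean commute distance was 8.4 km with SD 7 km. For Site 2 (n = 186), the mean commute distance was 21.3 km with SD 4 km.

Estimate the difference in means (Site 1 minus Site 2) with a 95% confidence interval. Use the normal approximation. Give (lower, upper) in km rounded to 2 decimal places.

(-14.25, -11.55)

Standard errors of each mean: 7/√127 = 0.6211 and 4/√186 = 0.2933.
SE(x̄₁ − x̄₂) = √(0.6211² + 0.2933²) = 0.6869 for independent samples with unequal variances.
With z* = 1.960, the margin is 1.960 × 0.6869 = 1.3463.
x̄₁ − x̄₂ = 8.4 − 21.3 = -12.9000; the interval is -12.9000 ± 1.3463 = (-14.25, -11.55).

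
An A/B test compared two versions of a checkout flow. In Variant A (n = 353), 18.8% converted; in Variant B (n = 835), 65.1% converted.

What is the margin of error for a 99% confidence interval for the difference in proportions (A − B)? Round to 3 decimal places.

0.068

SE₁ = √(p̂₁(1−p̂₁)/n₁) = √(0.1880·0.8120/353) = 0.02080; SE₂ = √(0.6510·0.3490/835) = 0.01650.
Independent samples: SE of the difference = √(SE₁² + SE₂²) = √(0.00043264 + 0.00027225) = 0.02655.
z* for 99% confidence is 2.576, so the margin of error is 2.576 × 0.02655 = 0.06839.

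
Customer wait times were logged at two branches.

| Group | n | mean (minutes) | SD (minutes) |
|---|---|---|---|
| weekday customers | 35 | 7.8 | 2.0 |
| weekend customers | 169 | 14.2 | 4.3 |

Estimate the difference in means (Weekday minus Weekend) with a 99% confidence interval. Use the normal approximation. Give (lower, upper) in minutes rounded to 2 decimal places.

Per-group SEs: s₁/√n₁ = 2.0/√35 = 0.3381, s₂/√n₂ = 4.3/√169 = 0.3308.
Unpooled SE of the difference: √(0.11431161 + 0.10942864) = 0.4730.
Margin of error = z* · SE = 2.576 × 0.4730 = 1.2184.
x̄₁ − x̄₂ = 7.8 − 14.2 = -6.4000.
CI: -6.4000 ± 1.2184 = (-7.62, -5.18).

(-7.62, -5.18)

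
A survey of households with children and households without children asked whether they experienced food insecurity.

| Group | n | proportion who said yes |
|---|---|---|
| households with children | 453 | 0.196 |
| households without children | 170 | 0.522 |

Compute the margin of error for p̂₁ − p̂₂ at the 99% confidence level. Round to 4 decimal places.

0.1098

SE₁ = √(p̂₁(1−p̂₁)/n₁) = √(0.1960·0.8040/453) = 0.01865; SE₂ = √(0.5220·0.4780/170) = 0.03831.
Independent samples: SE of the difference = √(SE₁² + SE₂²) = √(0.0003478225 + 0.0014676561) = 0.04261.
z* for 99% confidence is 2.576, so the margin of error is 2.576 × 0.04261 = 0.10976.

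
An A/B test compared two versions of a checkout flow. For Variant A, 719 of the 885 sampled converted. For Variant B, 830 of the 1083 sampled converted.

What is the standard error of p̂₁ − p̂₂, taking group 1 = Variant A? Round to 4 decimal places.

0.0184

First, p̂₁ = 719/885 = 0.8124; p̂₂ = 830/1083 = 0.7664.
The two standard errors are √(0.8124×0.1876/885) = 0.01312 and √(0.7664×0.2336/1083) = 0.01286.
Because the samples are independent, SE_diff = √(0.01312² + 0.01286²) = 0.01837.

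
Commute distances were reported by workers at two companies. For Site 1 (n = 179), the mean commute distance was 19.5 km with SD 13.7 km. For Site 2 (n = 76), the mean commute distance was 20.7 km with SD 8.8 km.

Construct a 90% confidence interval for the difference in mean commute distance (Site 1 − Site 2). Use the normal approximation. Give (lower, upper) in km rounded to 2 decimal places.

SE₁ = s₁/√n₁ = 13.7/√179 = 1.0240; SE₂ = 8.8/√76 = 1.0094.
Independent samples, unequal variances: SE_diff = √(SE₁² + SE₂²) = √(1.048576 + 1.01888836) = 1.4379.
z* = 1.645, so margin of error = 1.645 × 1.4379 = 2.3653.
Difference in means = 19.5 − 20.7 = -1.2000.
-1.2000 ± 2.3653 → (-3.57, 1.17).

(-3.57, 1.17)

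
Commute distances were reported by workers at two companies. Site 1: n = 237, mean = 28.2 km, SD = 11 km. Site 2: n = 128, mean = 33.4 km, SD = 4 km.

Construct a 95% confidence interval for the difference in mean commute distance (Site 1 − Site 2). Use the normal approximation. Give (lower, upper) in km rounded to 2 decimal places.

(-6.76, -3.64)

Standard errors of each mean: 11/√237 = 0.7145 and 4/√128 = 0.3536.
SE(x̄₁ − x̄₂) = √(0.7145² + 0.3536²) = 0.7972 for independent samples with unequal variances.
With z* = 1.960, the margin is 1.960 × 0.7972 = 1.5625.
x̄₁ − x̄₂ = 28.2 − 33.4 = -5.2000; the interval is -5.2000 ± 1.5625 = (-6.76, -3.64).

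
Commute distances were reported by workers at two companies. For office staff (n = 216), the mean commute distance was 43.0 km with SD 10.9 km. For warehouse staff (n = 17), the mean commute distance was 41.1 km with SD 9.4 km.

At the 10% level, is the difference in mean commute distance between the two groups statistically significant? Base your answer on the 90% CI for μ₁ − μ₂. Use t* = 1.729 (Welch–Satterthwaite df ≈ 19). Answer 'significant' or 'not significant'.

not significant

Standard errors of each mean: 10.9/√216 = 0.7417 and 9.4/√17 = 2.2798.
SE(x̄₁ − x̄₂) = √(0.7417² + 2.2798²) = 2.3974 for independent samples with unequal variances.
With t* = 1.729, the margin is 1.729 × 2.3974 = 4.1451.
x̄₁ − x̄₂ = 43.0 − 41.1 = 1.9000; the interval is 1.9000 ± 4.1451 = (-2.2451, 6.0451).
The interval (-2.2451, 6.0451) contains 0, so the difference is not significant.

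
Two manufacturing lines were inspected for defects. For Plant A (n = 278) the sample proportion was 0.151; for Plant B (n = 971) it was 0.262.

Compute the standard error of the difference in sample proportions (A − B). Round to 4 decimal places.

The two standard errors are √(0.1510×0.8490/278) = 0.02147 and √(0.2620×0.7380/971) = 0.01411.
Because the samples are independent, SE_diff = √(0.02147² + 0.01411²) = 0.02569.

0.0257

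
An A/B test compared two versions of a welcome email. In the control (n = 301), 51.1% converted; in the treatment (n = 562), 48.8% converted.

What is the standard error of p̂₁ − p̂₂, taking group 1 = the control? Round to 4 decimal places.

0.0357

SE₁ = √(p̂₁(1−p̂₁)/n₁) = √(0.5110·0.4890/301) = 0.02881; SE₂ = √(0.4880·0.5120/562) = 0.02109.
Independent samples: SE of the difference = √(SE₁² + SE₂²) = √(0.0008300161 + 0.0004447881) = 0.03570.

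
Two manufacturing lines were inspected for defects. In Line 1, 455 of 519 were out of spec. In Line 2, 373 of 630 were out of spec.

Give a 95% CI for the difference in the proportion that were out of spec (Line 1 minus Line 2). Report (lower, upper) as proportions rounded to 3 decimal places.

p̂₁ = 455/519 = 0.8767 and p̂₂ = 373/630 = 0.5921.
SE₁ = √(p̂₁(1−p̂₁)/n₁) = √(0.8767·0.1233/519) = 0.01443; SE₂ = √(0.5921·0.4079/630) = 0.01958.
Independent samples: SE of the difference = √(SE₁² + SE₂²) = √(0.0002082249 + 0.0003833764) = 0.02432.
z* for 95% confidence is 1.960, so the margin of error is 1.960 × 0.02432 = 0.04767.
Point estimate p̂₁ − p̂₂ = 0.8767 − 0.5921 = 0.2846.
0.2846 ± 0.04767 → (0.237, 0.332).

(0.237, 0.332)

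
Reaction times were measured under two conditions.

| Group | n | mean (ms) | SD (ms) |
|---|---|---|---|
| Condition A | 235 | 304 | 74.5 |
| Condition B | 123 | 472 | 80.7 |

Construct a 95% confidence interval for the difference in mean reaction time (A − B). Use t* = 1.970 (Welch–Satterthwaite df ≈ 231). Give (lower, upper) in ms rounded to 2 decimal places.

SE₁ = s₁/√n₁ = 74.5/√235 = 4.8598; SE₂ = 80.7/√123 = 7.2765.
Independent samples, unequal variances: SE_diff = √(SE₁² + SE₂²) = √(23.61765604 + 52.94745225) = 8.7501.
t* = 1.970, so margin of error = 1.970 × 8.7501 = 17.2377.
Difference in means = 304 − 472 = -168.0000.
-168.0000 ± 17.2377 → (-185.24, -150.76).

(-185.24, -150.76)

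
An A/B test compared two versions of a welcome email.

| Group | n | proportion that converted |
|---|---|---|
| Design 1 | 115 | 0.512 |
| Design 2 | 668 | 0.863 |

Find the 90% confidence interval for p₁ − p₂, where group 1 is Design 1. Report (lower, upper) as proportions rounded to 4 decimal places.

SE₁ = √(p̂₁(1−p̂₁)/n₁) = √(0.5120·0.4880/115) = 0.04661; SE₂ = √(0.8630·0.1370/668) = 0.01330.
Independent samples: SE of the difference = √(SE₁² + SE₂²) = √(0.0021724921 + 0.00017689) = 0.04847.
z* for 90% confidence is 1.645, so the margin of error is 1.645 × 0.04847 = 0.07973.
Point estimate p̂₁ − p̂₂ = 0.5120 − 0.8630 = -0.3510.
-0.3510 ± 0.07973 → (-0.4307, -0.2713).

(-0.4307, -0.2713)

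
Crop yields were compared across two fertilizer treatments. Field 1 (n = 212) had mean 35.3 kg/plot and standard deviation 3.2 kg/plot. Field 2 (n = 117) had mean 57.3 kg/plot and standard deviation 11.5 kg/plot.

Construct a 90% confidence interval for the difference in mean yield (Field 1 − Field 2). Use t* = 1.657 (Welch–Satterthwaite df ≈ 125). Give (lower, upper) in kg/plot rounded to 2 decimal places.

SE₁ = s₁/√n₁ = 3.2/√212 = 0.2198; SE₂ = 11.5/√117 = 1.0632.
Independent samples, unequal variances: SE_diff = √(SE₁² + SE₂²) = √(0.04831204 + 1.13039424) = 1.0857.
t* = 1.657, so margin of error = 1.657 × 1.0857 = 1.7990.
Difference in means = 35.3 − 57.3 = -22.0000.
-22.0000 ± 1.7990 → (-23.80, -20.20).

(-23.80, -20.20)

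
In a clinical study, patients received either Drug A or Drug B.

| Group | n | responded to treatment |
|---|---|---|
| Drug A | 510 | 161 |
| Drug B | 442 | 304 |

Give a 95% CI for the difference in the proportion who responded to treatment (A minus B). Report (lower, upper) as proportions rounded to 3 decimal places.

(-0.431, -0.313)

Sample proportions: 161/510 = 0.3157, 304/442 = 0.6878.
Each SE is √(p̂(1−p̂)/n): √(0.3157·0.6843/510) = 0.02058 and √(0.6878·0.3122/442) = 0.02204.
SE(p̂₁ − p̂₂) = √(SE₁² + SE₂²) = √(0.0004235364 + 0.0004857616) = 0.03015, since the two samples are independent.
At 95% confidence z* = 1.960; margin = 1.960 × 0.03015 = 0.05909.
The difference is 0.3157 − 0.6878 = -0.3721, so the interval is -0.3721 ± 0.05909 = (-0.431, -0.313).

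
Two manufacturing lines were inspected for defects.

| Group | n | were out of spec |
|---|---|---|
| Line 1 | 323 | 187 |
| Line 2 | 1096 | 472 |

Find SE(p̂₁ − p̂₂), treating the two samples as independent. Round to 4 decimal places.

Sample proportions: 187/323 = 0.5789, 472/1096 = 0.4307.
Each SE is √(p̂(1−p̂)/n): √(0.5789·0.4211/323) = 0.02747 and √(0.4307·0.5693/1096) = 0.01496.
SE(p̂₁ − p̂₂) = √(SE₁² + SE₂²) = √(0.0007546009 + 0.0002238016) = 0.03128, since the two samples are independent.

0.0313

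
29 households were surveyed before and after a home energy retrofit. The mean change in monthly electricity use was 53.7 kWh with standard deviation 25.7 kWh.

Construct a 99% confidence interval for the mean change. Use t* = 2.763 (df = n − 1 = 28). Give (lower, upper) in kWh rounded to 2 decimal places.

(40.51, 66.89)

This is a matched-pairs design, so SE = s_d/√n = 25.7/√29 = 4.7724.
Margin = 2.763 × 4.7724 = 13.1861; the interval is 53.7 ± 13.1861 = (40.51, 66.89).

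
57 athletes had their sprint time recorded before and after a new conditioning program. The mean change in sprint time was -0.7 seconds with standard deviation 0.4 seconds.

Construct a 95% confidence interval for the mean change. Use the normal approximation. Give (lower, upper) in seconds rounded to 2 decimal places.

This is a matched-pairs design, so SE = s_d/√n = 0.4/√57 = 0.0530.
Margin = 1.960 × 0.0530 = 0.1039; the interval is -0.7 ± 0.1039 = (-0.80, -0.60).

(-0.80, -0.60)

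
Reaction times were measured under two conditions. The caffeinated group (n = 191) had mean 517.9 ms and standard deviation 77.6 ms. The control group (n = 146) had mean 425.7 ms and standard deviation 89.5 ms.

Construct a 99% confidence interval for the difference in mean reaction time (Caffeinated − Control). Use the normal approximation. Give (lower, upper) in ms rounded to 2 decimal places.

(68.26, 116.14)

SE₁ = s₁/√n₁ = 77.6/√191 = 5.6149; SE₂ = 89.5/√146 = 7.4071.
Independent samples, unequal variances: SE_diff = √(SE₁² + SE₂²) = √(31.52710201 + 54.86513041) = 9.2947.
z* = 2.576, so margin of error = 2.576 × 9.2947 = 23.9431.
Difference in means = 517.9 − 425.7 = 92.2000.
92.2000 ± 23.9431 → (68.26, 116.14).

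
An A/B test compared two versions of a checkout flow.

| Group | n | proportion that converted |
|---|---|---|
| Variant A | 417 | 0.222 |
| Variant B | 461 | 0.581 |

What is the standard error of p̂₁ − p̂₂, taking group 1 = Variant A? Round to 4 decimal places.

Each SE is √(p̂(1−p̂)/n): √(0.2220·0.7780/417) = 0.02035 and √(0.5810·0.4190/461) = 0.02298.
SE(p̂₁ − p̂₂) = √(SE₁² + SE₂²) = √(0.0004141225 + 0.0005280804) = 0.03070, since the two samples are independent.

0.0307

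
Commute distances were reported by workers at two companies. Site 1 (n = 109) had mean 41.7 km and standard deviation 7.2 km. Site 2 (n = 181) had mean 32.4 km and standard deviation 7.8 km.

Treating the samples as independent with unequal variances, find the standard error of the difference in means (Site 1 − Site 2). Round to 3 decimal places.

Standard errors of each mean: 7.2/√109 = 0.6896 and 7.8/√181 = 0.5798.
SE(x̄₁ − x̄₂) = √(0.6896² + 0.5798²) = 0.9010 for independent samples with unequal variances.

0.901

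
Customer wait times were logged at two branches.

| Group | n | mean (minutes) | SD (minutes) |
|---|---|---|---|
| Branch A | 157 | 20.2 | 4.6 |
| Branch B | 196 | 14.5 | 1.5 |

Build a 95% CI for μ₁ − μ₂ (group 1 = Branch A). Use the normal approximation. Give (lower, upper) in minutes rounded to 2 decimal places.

Standard errors of each mean: 4.6/√157 = 0.3671 and 1.5/√196 = 0.1071.
SE(x̄₁ − x̄₂) = √(0.3671² + 0.1071²) = 0.3824 for independent samples with unequal variances.
With z* = 1.960, the margin is 1.960 × 0.3824 = 0.7495.
x̄₁ − x̄₂ = 20.2 − 14.5 = 5.7000; the interval is 5.7000 ± 0.7495 = (4.95, 6.45).

(4.95, 6.45)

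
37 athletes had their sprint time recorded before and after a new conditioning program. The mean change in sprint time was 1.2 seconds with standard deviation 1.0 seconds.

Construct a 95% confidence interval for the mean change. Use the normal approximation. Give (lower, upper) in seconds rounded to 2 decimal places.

(0.88, 1.52)

Paired design: SE = s_d/√n = 1.0/√37 = 0.1644.
z* = 1.960; margin of error = 1.960 × 0.1644 = 0.3222.
1.2 ± 0.3222 → (0.88, 1.52).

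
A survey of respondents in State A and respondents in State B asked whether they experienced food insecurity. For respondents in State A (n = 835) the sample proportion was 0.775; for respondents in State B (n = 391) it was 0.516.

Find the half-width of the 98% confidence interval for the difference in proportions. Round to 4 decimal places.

The two standard errors are √(0.7750×0.2250/835) = 0.01445 and √(0.5160×0.4840/391) = 0.02527.
Because the samples are independent, SE_diff = √(0.01445² + 0.02527²) = 0.02911.
Using z* = 2.326 for 98%, ME = 2.326 × 0.02911 = 0.06771.

0.0677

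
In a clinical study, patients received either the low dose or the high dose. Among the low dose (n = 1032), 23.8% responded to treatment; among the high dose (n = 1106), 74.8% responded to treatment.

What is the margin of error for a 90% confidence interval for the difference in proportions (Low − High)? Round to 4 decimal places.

0.0306

The two standard errors are √(0.2380×0.7620/1032) = 0.01326 and √(0.7480×0.2520/1106) = 0.01305.
Because the samples are independent, SE_diff = √(0.01326² + 0.01305²) = 0.01860.
Using z* = 1.645 for 90%, ME = 1.645 × 0.01860 = 0.03060.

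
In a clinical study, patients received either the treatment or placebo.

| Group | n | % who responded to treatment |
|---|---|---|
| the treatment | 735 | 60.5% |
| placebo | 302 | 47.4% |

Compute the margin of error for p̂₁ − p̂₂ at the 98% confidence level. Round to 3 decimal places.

SE₁ = √(p̂₁(1−p̂₁)/n₁) = √(0.6050·0.3950/735) = 0.01803; SE₂ = √(0.4740·0.5260/302) = 0.02873.
Independent samples: SE of the difference = √(SE₁² + SE₂²) = √(0.0003250809 + 0.0008254129) = 0.03392.
z* for 98% confidence is 2.326, so the margin of error is 2.326 × 0.03392 = 0.07890.

0.079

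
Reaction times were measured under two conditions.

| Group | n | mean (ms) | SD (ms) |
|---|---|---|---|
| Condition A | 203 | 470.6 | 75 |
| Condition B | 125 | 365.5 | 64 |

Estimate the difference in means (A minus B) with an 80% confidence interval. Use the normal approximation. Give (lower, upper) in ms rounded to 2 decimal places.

Per-group SEs: s₁/√n₁ = 75/√203 = 5.2640, s₂/√n₂ = 64/√125 = 5.7243.
Unpooled SE of the difference: √(27.709696 + 32.76761049) = 7.7767.
Margin of error = z* · SE = 1.282 × 7.7767 = 9.9697.
x̄₁ − x̄₂ = 470.6 − 365.5 = 105.1000.
CI: 105.1000 ± 9.9697 = (95.13, 115.07).

(95.13, 115.07)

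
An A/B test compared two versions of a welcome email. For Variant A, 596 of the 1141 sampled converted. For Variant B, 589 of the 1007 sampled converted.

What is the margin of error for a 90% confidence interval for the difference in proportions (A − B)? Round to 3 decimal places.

p̂₁ = 596/1141 = 0.5223 and p̂₂ = 589/1007 = 0.5849.
SE₁ = √(p̂₁(1−p̂₁)/n₁) = √(0.5223·0.4777/1141) = 0.01479; SE₂ = √(0.5849·0.4151/1007) = 0.01553.
Independent samples: SE of the difference = √(SE₁² + SE₂²) = √(0.0002187441 + 0.0002411809) = 0.02145.
z* for 90% confidence is 1.645, so the margin of error is 1.645 × 0.02145 = 0.03529.

0.035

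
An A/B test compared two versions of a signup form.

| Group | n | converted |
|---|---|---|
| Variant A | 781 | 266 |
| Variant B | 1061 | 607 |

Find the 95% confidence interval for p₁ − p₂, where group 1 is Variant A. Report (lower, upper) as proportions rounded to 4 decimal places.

(-0.2761, -0.1869)

p̂₁ = 266/781 = 0.3406 and p̂₂ = 607/1061 = 0.5721.
SE₁ = √(p̂₁(1−p̂₁)/n₁) = √(0.3406·0.6594/781) = 0.01696; SE₂ = √(0.5721·0.4279/1061) = 0.01519.
Independent samples: SE of the difference = √(SE₁² + SE₂²) = √(0.0002876416 + 0.0002307361) = 0.02277.
z* for 95% confidence is 1.960, so the margin of error is 1.960 × 0.02277 = 0.04463.
Point estimate p̂₁ − p̂₂ = 0.3406 − 0.5721 = -0.2315.
-0.2315 ± 0.04463 → (-0.2761, -0.1869).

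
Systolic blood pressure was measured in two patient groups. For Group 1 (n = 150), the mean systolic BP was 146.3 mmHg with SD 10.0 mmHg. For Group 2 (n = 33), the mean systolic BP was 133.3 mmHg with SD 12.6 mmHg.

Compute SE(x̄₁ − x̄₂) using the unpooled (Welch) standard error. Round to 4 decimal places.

SE₁ = s₁/√n₁ = 10.0/√150 = 0.8165; SE₂ = 12.6/√33 = 2.1934.
Independent samples, unequal variances: SE_diff = √(SE₁² + SE₂²) = √(0.66667225 + 4.81100356) = 2.3404.

2.3404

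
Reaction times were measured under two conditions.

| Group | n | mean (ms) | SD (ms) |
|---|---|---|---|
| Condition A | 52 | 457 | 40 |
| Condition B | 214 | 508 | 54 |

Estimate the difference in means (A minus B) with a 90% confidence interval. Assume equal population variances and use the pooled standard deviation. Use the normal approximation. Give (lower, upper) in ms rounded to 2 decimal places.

(-64.12, -37.88)

Pooled variance s_p² = [51·40² + 213·54²] / (52+214−2) = 2661.7727, so s_p = 51.5924.
SE_diff = s_p·√(1/n₁ + 1/n₂) = 51.5924·√(1/52 + 1/214) = 7.9766.
z* = 1.645; margin = 1.645 × 7.9766 = 13.1215.
Difference = 457 − 508 = -51.0000.
-51.0000 ± 13.1215 → (-64.12, -37.88).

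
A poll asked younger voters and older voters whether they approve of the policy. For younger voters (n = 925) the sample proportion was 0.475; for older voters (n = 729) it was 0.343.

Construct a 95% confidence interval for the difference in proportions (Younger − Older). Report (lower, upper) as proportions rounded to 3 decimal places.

(0.085, 0.179)

Each SE is √(p̂(1−p̂)/n): √(0.4750·0.5250/925) = 0.01642 and √(0.3430·0.6570/729) = 0.01758.
SE(p̂₁ − p̂₂) = √(SE₁² + SE₂²) = √(0.0002696164 + 0.0003090564) = 0.02406, since the two samples are independent.
At 95% confidence z* = 1.960; margin = 1.960 × 0.02406 = 0.04716.
The difference is 0.4750 − 0.3430 = 0.1320, so the interval is 0.1320 ± 0.04716 = (0.085, 0.179).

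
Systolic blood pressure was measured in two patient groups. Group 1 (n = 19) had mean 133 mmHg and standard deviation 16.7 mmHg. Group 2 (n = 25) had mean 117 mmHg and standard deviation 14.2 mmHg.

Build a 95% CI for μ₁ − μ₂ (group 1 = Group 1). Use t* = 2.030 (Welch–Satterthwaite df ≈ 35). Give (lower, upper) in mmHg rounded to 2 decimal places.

(6.32, 25.68)

SE₁ = s₁/√n₁ = 16.7/√19 = 3.8312; SE₂ = 14.2/√25 = 2.8400.
Independent samples, unequal variances: SE_diff = √(SE₁² + SE₂²) = √(14.67809344 + 8.0656) = 4.7690.
t* = 2.030, so margin of error = 2.030 × 4.7690 = 9.6811.
Difference in means = 133 − 117 = 16.0000.
16.0000 ± 9.6811 → (6.32, 25.68).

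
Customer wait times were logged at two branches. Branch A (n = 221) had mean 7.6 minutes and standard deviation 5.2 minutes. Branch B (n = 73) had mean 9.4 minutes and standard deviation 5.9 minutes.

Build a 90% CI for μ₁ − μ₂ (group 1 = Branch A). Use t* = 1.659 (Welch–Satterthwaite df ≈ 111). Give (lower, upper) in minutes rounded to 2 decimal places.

Per-group SEs: s₁/√n₁ = 5.2/√221 = 0.3498, s₂/√n₂ = 5.9/√73 = 0.6905.
Unpooled SE of the difference: √(0.12236004 + 0.47679025) = 0.7740.
Margin of error = t* · SE = 1.659 × 0.7740 = 1.2841.
x̄₁ − x̄₂ = 7.6 − 9.4 = -1.8000.
CI: -1.8000 ± 1.2841 = (-3.08, -0.52).

(-3.08, -0.52)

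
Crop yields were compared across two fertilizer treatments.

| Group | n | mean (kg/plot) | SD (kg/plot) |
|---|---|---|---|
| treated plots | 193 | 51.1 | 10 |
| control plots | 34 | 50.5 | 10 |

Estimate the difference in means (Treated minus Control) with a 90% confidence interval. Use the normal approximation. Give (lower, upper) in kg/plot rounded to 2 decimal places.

(-2.46, 3.66)

Standard errors of each mean: 10/√193 = 0.7198 and 10/√34 = 1.7150.
SE(x̄₁ − x̄₂) = √(0.7198² + 1.7150²) = 1.8599 for independent samples with unequal variances.
With z* = 1.645, the margin is 1.645 × 1.8599 = 3.0595.
x̄₁ − x̄₂ = 51.1 − 50.5 = 0.6000; the interval is 0.6000 ± 3.0595 = (-2.46, 3.66).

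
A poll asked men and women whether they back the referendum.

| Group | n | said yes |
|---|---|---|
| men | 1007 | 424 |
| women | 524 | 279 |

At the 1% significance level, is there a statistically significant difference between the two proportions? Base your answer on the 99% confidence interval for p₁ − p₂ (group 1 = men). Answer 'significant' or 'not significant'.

First, p̂₁ = 424/1007 = 0.4211; p̂₂ = 279/524 = 0.5324.
The two standard errors are √(0.4211×0.5789/1007) = 0.01556 and √(0.5324×0.4676/524) = 0.02180.
Because the samples are independent, SE_diff = √(0.01556² + 0.02180²) = 0.02678.
Using z* = 2.576 for 99%, ME = 2.576 × 0.02678 = 0.06899.
p̂₁ − p̂₂ = -0.1113; interval -0.1113 ± 0.06899 gives (-0.18029, -0.04231).
The interval (-0.18029, -0.04231) does not contain 0, so the difference is significant.

significant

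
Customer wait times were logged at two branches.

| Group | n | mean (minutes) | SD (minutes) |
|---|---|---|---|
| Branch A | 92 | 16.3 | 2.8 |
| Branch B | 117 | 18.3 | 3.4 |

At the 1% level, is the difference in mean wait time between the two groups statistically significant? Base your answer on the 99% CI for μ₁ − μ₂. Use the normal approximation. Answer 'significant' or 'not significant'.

SE₁ = s₁/√n₁ = 2.8/√92 = 0.2919; SE₂ = 3.4/√117 = 0.3143.
Independent samples, unequal variances: SE_diff = √(SE₁² + SE₂²) = √(0.08520561 + 0.09878449) = 0.4289.
z* = 2.576, so margin of error = 2.576 × 0.4289 = 1.1048.
Difference in means = 16.3 − 18.3 = -2.0000.
-2.0000 ± 1.1048 → (-3.1048, -0.8952).
The interval (-3.1048, -0.8952) does not contain 0, so the difference is significant.

significant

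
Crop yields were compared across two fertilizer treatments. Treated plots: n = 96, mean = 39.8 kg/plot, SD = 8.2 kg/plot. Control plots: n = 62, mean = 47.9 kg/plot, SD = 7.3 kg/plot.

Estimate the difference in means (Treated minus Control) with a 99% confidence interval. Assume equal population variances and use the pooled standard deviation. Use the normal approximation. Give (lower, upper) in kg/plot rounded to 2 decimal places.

Pooled variance s_p² = [95·8.2² + 61·7.3²] / (96+62−2) = 61.7852, so s_p = 7.8604.
SE_diff = s_p·√(1/n₁ + 1/n₂) = 7.8604·√(1/96 + 1/62) = 1.2807.
z* = 2.576; margin = 2.576 × 1.2807 = 3.2991.
Difference = 39.8 − 47.9 = -8.1000.
-8.1000 ± 3.2991 → (-11.40, -4.80).

(-11.40, -4.80)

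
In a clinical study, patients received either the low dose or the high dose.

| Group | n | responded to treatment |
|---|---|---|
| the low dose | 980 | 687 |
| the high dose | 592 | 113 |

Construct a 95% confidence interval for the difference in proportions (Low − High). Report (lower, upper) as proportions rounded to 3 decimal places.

(0.467, 0.553)

First, p̂₁ = 687/980 = 0.7010; p̂₂ = 113/592 = 0.1909.
The two standard errors are √(0.7010×0.2990/980) = 0.01462 and √(0.1909×0.8091/592) = 0.01615.
Because the samples are independent, SE_diff = √(0.01462² + 0.01615²) = 0.02178.
Using z* = 1.960 for 95%, ME = 1.960 × 0.02178 = 0.04269.
p̂₁ − p̂₂ = 0.5101; interval 0.5101 ± 0.04269 gives (0.467, 0.553).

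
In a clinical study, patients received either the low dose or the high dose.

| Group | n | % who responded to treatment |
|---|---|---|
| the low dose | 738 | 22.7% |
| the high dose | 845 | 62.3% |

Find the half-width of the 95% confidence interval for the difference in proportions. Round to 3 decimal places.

0.045

The two standard errors are √(0.2270×0.7730/738) = 0.01542 and √(0.6230×0.3770/845) = 0.01667.
Because the samples are independent, SE_diff = √(0.01542² + 0.01667²) = 0.02271.
Using z* = 1.960 for 95%, ME = 1.960 × 0.02271 = 0.04451.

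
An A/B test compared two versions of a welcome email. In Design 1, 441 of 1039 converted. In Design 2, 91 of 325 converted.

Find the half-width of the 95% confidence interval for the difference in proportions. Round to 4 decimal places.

0.0573

First, p̂₁ = 441/1039 = 0.4244; p̂₂ = 91/325 = 0.2800.
The two standard errors are √(0.4244×0.5756/1039) = 0.01533 and √(0.2800×0.7200/325) = 0.02491.
Because the samples are independent, SE_diff = √(0.01533² + 0.02491²) = 0.02925.
Using z* = 1.960 for 95%, ME = 1.960 × 0.02925 = 0.05733.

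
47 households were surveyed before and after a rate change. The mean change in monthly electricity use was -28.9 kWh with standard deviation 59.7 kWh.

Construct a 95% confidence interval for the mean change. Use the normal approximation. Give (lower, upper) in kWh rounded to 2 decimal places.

(-45.97, -11.83)

This is a matched-pairs design, so SE = s_d/√n = 59.7/√47 = 8.7081.
Margin = 1.960 × 8.7081 = 17.0679; the interval is -28.9 ± 17.0679 = (-45.97, -11.83).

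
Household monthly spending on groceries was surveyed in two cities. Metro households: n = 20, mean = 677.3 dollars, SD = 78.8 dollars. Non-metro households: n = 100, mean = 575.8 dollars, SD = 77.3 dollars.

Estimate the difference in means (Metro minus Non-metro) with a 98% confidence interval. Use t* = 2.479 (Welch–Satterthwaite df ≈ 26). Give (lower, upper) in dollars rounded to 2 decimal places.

Standard errors of each mean: 78.8/√20 = 17.6202 and 77.3/√100 = 7.7300.
SE(x̄₁ − x̄₂) = √(17.6202² + 7.7300²) = 19.2412 for independent samples with unequal variances.
With t* = 2.479, the margin is 2.479 × 19.2412 = 47.6989.
x̄₁ − x̄₂ = 677.3 − 575.8 = 101.5000; the interval is 101.5000 ± 47.6989 = (53.80, 149.20).

(53.80, 149.20)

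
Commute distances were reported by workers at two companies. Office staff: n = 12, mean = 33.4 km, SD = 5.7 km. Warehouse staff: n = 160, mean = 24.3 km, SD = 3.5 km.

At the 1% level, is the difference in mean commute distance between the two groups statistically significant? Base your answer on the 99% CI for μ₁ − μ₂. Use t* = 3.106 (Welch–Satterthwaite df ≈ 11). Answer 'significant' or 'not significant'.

Standard errors of each mean: 5.7/√12 = 1.6454 and 3.5/√160 = 0.2767.
SE(x̄₁ − x̄₂) = √(1.6454² + 0.2767²) = 1.6685 for independent samples with unequal variances.
With t* = 3.106, the margin is 3.106 × 1.6685 = 5.1824.
x̄₁ − x̄₂ = 33.4 − 24.3 = 9.1000; the interval is 9.1000 ± 5.1824 = (3.9176, 14.2824).
The interval (3.9176, 14.2824) does not contain 0, so the difference is significant.

significant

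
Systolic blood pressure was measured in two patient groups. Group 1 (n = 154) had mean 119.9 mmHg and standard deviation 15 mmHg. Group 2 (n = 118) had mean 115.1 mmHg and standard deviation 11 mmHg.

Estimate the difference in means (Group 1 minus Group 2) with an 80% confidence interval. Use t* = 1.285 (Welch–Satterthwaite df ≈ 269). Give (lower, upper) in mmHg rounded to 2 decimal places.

Standard errors of each mean: 15/√154 = 1.2087 and 11/√118 = 1.0126.
SE(x̄₁ − x̄₂) = √(1.2087² + 1.0126²) = 1.5768 for independent samples with unequal variances.
With t* = 1.285, the margin is 1.285 × 1.5768 = 2.0262.
x̄₁ − x̄₂ = 119.9 − 115.1 = 4.8000; the interval is 4.8000 ± 2.0262 = (2.77, 6.83).

(2.77, 6.83)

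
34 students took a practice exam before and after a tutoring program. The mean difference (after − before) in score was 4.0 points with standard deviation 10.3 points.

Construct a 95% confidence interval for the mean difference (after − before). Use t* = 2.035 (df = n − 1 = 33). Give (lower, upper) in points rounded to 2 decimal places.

(0.41, 7.59)

This is a matched-pairs design, so SE = s_d/√n = 10.3/√34 = 1.7664.
Margin = 2.035 × 1.7664 = 3.5946; the interval is 4.0 ± 3.5946 = (0.41, 7.59).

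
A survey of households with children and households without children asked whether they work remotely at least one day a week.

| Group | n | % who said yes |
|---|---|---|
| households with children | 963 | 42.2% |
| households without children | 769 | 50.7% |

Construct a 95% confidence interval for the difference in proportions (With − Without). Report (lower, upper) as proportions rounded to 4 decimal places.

(-0.1321, -0.0379)

Each SE is √(p̂(1−p̂)/n): √(0.4220·0.5780/963) = 0.01592 and √(0.5070·0.4930/769) = 0.01803.
SE(p̂₁ − p̂₂) = √(SE₁² + SE₂²) = √(0.0002534464 + 0.0003250809) = 0.02405, since the two samples are independent.
At 95% confidence z* = 1.960; margin = 1.960 × 0.02405 = 0.04714.
The difference is 0.4220 − 0.5070 = -0.0850, so the interval is -0.0850 ± 0.04714 = (-0.1321, -0.0379).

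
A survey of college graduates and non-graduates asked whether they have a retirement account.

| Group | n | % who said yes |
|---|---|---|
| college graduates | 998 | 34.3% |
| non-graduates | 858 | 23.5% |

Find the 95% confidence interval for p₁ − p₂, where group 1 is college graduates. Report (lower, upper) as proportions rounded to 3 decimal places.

(0.067, 0.149)

Each SE is √(p̂(1−p̂)/n): √(0.3430·0.6570/998) = 0.01503 and √(0.2350·0.7650/858) = 0.01448.
SE(p̂₁ − p̂₂) = √(SE₁² + SE₂²) = √(0.0002259009 + 0.0002096704) = 0.02087, since the two samples are independent.
At 95% confidence z* = 1.960; margin = 1.960 × 0.02087 = 0.04091.
The difference is 0.3430 − 0.2350 = 0.1080, so the interval is 0.1080 ± 0.04091 = (0.067, 0.149).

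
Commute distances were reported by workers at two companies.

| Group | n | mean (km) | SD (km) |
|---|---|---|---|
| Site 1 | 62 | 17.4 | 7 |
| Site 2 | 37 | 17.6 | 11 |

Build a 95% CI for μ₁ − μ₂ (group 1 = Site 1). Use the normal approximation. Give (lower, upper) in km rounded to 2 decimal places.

(-4.15, 3.75)

SE₁ = s₁/√n₁ = 7/√62 = 0.8890; SE₂ = 11/√37 = 1.8084.
Independent samples, unequal variances: SE_diff = √(SE₁² + SE₂²) = √(0.790321 + 3.27031056) = 2.0151.
z* = 1.960, so margin of error = 1.960 × 2.0151 = 3.9496.
Difference in means = 17.4 − 17.6 = -0.2000.
-0.2000 ± 3.9496 → (-4.15, 3.75).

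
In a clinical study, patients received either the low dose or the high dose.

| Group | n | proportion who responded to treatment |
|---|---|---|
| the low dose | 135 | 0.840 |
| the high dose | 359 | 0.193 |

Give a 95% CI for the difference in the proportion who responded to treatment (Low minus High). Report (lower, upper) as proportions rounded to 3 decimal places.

(0.573, 0.721)

SE₁ = √(p̂₁(1−p̂₁)/n₁) = √(0.8400·0.1600/135) = 0.03155; SE₂ = √(0.1930·0.8070/359) = 0.02083.
Independent samples: SE of the difference = √(SE₁² + SE₂²) = √(0.0009954025 + 0.0004338889) = 0.03781.
z* for 95% confidence is 1.960, so the margin of error is 1.960 × 0.03781 = 0.07411.
Point estimate p̂₁ − p̂₂ = 0.8400 − 0.1930 = 0.6470.
0.6470 ± 0.07411 → (0.573, 0.721).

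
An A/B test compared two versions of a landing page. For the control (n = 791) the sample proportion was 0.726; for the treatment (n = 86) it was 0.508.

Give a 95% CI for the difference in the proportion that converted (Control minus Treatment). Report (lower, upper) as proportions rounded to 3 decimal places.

(0.108, 0.328)

SE₁ = √(p̂₁(1−p̂₁)/n₁) = √(0.7260·0.2740/791) = 0.01586; SE₂ = √(0.5080·0.4920/86) = 0.05391.
Independent samples: SE of the difference = √(SE₁² + SE₂²) = √(0.0002515396 + 0.0029062881) = 0.05619.
z* for 95% confidence is 1.960, so the margin of error is 1.960 × 0.05619 = 0.11013.
Point estimate p̂₁ − p̂₂ = 0.7260 − 0.5080 = 0.2180.
0.2180 ± 0.11013 → (0.108, 0.328).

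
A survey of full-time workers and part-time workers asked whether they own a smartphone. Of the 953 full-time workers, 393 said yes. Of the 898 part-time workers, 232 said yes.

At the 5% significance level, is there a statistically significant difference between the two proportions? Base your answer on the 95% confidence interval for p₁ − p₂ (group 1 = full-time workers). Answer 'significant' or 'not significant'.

significant

p̂₁ = 393/953 = 0.4124 and p̂₂ = 232/898 = 0.2584.
SE₁ = √(p̂₁(1−p̂₁)/n₁) = √(0.4124·0.5876/953) = 0.01595; SE₂ = √(0.2584·0.7416/898) = 0.01461.
Independent samples: SE of the difference = √(SE₁² + SE₂²) = √(0.0002544025 + 0.0002134521) = 0.02163.
z* for 95% confidence is 1.960, so the margin of error is 1.960 × 0.02163 = 0.04239.
Point estimate p̂₁ − p̂₂ = 0.4124 − 0.2584 = 0.1540.
0.1540 ± 0.04239 → (0.11161, 0.19639).
The interval (0.11161, 0.19639) does not contain 0, so the difference is significant.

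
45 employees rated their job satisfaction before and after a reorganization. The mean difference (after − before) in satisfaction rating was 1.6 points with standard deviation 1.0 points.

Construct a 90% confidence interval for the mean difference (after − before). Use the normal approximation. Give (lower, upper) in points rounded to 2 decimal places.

This is a matched-pairs design, so SE = s_d/√n = 1.0/√45 = 0.1491.
Margin = 1.645 × 0.1491 = 0.2453; the interval is 1.6 ± 0.2453 = (1.35, 1.85).

(1.35, 1.85)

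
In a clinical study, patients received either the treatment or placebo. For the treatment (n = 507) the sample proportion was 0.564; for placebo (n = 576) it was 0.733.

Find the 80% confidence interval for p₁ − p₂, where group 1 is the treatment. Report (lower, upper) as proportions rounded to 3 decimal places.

(-0.206, -0.132)

The two standard errors are √(0.5640×0.4360/507) = 0.02202 and √(0.7330×0.2670/576) = 0.01843.
Because the samples are independent, SE_diff = √(0.02202² + 0.01843²) = 0.02871.
Using z* = 1.282 for 80%, ME = 1.282 × 0.02871 = 0.03681.
p̂₁ − p̂₂ = -0.1690; interval -0.1690 ± 0.03681 gives (-0.206, -0.132).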